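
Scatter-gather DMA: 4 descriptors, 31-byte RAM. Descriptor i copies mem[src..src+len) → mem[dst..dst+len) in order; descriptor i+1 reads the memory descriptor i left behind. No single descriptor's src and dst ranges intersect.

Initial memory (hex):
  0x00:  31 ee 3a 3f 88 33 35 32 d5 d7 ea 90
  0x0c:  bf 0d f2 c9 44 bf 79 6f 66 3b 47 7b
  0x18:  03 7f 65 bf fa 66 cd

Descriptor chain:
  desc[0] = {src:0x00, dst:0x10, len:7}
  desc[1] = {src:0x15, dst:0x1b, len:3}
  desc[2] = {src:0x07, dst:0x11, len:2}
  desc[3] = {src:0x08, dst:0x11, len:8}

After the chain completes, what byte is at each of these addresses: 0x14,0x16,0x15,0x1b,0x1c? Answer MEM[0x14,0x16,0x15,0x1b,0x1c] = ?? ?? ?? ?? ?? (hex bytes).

  after D0: wrote 7B at 0x10 = 31ee3a3f883335
  after D1: wrote 3B at 0x1b = 33357b
  after D2: wrote 2B at 0x11 = 32d5
  after D3: wrote 8B at 0x11 = d5d7ea90bf0df2c9
query mem[0x14]=0x90, mem[0x16]=0x0d, mem[0x15]=0xbf, mem[0x1b]=0x33, mem[0x1c]=0x35

MEM[0x14,0x16,0x15,0x1b,0x1c] = 90 0d bf 33 35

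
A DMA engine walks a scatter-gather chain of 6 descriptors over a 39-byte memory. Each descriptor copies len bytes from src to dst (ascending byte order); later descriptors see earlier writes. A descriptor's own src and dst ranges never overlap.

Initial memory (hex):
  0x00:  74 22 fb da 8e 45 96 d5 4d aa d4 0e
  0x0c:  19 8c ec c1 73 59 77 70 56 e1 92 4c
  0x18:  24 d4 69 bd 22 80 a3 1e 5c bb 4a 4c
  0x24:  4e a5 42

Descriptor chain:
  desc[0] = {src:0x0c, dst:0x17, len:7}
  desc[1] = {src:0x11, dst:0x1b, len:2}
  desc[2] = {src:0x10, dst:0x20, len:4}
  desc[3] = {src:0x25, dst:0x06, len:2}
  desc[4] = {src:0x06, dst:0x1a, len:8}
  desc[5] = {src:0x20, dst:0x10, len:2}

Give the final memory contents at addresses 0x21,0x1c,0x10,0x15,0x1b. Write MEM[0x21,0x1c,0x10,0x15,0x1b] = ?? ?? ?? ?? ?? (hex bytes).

  after D0: wrote 7B at 0x17 = 198cecc1735977
  after D1: wrote 2B at 0x1b = 5977
  after D2: wrote 4B at 0x20 = 73597770
  after D3: wrote 2B at 0x06 = a542
  after D4: wrote 8B at 0x1a = a5424daad40e198c
  after D5: wrote 2B at 0x10 = 198c
query mem[0x21]=0x8c, mem[0x1c]=0x4d, mem[0x10]=0x19, mem[0x15]=0xe1, mem[0x1b]=0x42

MEM[0x21,0x1c,0x10,0x15,0x1b] = 8c 4d 19 e1 42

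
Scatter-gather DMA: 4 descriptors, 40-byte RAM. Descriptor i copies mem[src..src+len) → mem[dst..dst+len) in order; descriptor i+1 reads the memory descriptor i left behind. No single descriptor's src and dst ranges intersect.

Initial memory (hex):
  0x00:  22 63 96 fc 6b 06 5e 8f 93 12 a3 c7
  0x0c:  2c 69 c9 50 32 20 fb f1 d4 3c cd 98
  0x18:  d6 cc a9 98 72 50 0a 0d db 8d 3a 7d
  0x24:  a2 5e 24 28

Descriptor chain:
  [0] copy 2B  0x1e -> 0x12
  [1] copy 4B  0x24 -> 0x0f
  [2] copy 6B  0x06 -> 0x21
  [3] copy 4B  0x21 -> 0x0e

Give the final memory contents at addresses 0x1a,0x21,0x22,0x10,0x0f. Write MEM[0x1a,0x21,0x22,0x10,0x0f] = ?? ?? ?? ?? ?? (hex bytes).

MEM[0x1a,0x21,0x22,0x10,0x0f] = a9 5e 8f 93 8f

  after D0: wrote 2B at 0x12 = 0a0d
  after D1: wrote 4B at 0x0f = a25e2428
  after D2: wrote 6B at 0x21 = 5e8f9312a3c7
  after D3: wrote 4B at 0x0e = 5e8f9312
query mem[0x1a]=0xa9, mem[0x21]=0x5e, mem[0x22]=0x8f, mem[0x10]=0x93, mem[0x0f]=0x8f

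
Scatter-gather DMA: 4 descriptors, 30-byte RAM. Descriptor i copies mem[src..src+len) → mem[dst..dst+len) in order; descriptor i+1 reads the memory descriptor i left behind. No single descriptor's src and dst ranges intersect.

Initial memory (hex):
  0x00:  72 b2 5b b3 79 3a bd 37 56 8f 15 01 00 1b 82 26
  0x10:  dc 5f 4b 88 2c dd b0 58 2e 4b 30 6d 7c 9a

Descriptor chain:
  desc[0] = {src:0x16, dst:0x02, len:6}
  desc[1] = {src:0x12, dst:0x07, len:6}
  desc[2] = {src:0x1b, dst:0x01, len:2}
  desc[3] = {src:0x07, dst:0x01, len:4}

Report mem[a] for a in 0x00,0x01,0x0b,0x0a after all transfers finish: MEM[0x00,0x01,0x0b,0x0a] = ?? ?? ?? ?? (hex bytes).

#0 dst[0x02+6] := {0xb0,0x58,0x2e,0x4b,0x30,0x6d}
#1 dst[0x07+6] := {0x4b,0x88,0x2c,0xdd,0xb0,0x58}
#2 dst[0x01+2] := {0x6d,0x7c}
#3 dst[0x01+4] := {0x4b,0x88,0x2c,0xdd}
query mem[0x00]=0x72, mem[0x01]=0x4b, mem[0x0b]=0xb0, mem[0x0a]=0xdd

MEM[0x00,0x01,0x0b,0x0a] = 72 4b b0 dd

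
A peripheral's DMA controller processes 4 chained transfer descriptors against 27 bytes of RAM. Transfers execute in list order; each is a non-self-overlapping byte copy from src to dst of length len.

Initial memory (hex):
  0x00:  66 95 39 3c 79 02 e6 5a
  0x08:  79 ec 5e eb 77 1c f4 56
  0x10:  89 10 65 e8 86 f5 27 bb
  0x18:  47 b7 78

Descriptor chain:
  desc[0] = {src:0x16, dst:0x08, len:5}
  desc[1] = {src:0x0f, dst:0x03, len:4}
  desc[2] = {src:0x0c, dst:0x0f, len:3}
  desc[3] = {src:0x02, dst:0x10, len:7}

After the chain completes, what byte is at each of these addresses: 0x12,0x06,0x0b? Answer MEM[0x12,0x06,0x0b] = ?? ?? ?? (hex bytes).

MEM[0x12,0x06,0x0b] = 89 65 b7

D0: mem[0x08..0x0c] <- [27 bb 47 b7 78]
D1: mem[0x03..0x06] <- [56 89 10 65]
D2: mem[0x0f..0x11] <- [78 1c f4]
D3: mem[0x10..0x16] <- [39 56 89 10 65 5a 27]
query mem[0x12]=0x89, mem[0x06]=0x65, mem[0x0b]=0xb7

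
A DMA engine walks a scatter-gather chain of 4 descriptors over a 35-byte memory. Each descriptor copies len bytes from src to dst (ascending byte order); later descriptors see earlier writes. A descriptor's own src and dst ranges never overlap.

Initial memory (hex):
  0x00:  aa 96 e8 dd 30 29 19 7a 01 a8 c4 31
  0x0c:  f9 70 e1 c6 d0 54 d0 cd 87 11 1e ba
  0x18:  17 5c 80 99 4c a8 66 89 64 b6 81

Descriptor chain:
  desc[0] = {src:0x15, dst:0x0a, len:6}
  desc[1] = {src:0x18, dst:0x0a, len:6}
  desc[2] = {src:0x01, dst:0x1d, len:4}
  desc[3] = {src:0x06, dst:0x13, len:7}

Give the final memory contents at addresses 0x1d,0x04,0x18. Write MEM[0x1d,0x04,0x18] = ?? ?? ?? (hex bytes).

MEM[0x1d,0x04,0x18] = 96 30 5c

#0 dst[0x0a+6] := {0x11,0x1e,0xba,0x17,0x5c,0x80}
#1 dst[0x0a+6] := {0x17,0x5c,0x80,0x99,0x4c,0xa8}
#2 dst[0x1d+4] := {0x96,0xe8,0xdd,0x30}
#3 dst[0x13+7] := {0x19,0x7a,0x01,0xa8,0x17,0x5c,0x80}
query mem[0x1d]=0x96, mem[0x04]=0x30, mem[0x18]=0x5c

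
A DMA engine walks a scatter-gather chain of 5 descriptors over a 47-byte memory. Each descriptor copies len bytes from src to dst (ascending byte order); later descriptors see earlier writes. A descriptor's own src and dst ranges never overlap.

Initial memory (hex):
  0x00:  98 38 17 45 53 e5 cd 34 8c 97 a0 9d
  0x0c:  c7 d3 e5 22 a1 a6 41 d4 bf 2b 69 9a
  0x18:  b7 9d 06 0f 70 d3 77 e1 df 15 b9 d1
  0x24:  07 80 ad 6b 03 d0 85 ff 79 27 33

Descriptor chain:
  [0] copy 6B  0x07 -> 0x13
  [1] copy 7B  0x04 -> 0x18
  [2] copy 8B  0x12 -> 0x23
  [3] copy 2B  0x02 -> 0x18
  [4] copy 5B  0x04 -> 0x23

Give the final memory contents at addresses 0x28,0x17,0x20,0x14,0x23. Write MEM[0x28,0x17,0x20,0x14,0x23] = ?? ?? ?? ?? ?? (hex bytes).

D0: mem[0x13..0x18] <- [34 8c 97 a0 9d c7]
D1: mem[0x18..0x1e] <- [53 e5 cd 34 8c 97 a0]
D2: mem[0x23..0x2a] <- [41 34 8c 97 a0 9d 53 e5]
D3: mem[0x18..0x19] <- [17 45]
D4: mem[0x23..0x27] <- [53 e5 cd 34 8c]
query mem[0x28]=0x9d, mem[0x17]=0x9d, mem[0x20]=0xdf, mem[0x14]=0x8c, mem[0x23]=0x53

MEM[0x28,0x17,0x20,0x14,0x23] = 9d 9d df 8c 53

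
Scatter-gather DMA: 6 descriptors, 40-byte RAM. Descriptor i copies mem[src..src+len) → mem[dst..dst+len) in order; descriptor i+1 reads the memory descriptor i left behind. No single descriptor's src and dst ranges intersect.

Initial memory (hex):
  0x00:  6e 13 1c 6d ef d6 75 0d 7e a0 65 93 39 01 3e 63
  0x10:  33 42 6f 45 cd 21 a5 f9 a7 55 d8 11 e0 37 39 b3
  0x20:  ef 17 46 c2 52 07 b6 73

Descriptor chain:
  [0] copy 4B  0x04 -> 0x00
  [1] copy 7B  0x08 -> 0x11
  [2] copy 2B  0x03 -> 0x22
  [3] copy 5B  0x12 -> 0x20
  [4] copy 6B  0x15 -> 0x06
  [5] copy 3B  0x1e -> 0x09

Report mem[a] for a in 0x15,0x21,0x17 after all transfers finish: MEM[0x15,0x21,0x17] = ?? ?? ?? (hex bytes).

MEM[0x15,0x21,0x17] = 39 65 3e

#0 dst[0x00+4] := {0xef,0xd6,0x75,0x0d}
#1 dst[0x11+7] := {0x7e,0xa0,0x65,0x93,0x39,0x01,0x3e}
#2 dst[0x22+2] := {0x0d,0xef}
#3 dst[0x20+5] := {0xa0,0x65,0x93,0x39,0x01}
#4 dst[0x06+6] := {0x39,0x01,0x3e,0xa7,0x55,0xd8}
#5 dst[0x09+3] := {0x39,0xb3,0xa0}
query mem[0x15]=0x39, mem[0x21]=0x65, mem[0x17]=0x3e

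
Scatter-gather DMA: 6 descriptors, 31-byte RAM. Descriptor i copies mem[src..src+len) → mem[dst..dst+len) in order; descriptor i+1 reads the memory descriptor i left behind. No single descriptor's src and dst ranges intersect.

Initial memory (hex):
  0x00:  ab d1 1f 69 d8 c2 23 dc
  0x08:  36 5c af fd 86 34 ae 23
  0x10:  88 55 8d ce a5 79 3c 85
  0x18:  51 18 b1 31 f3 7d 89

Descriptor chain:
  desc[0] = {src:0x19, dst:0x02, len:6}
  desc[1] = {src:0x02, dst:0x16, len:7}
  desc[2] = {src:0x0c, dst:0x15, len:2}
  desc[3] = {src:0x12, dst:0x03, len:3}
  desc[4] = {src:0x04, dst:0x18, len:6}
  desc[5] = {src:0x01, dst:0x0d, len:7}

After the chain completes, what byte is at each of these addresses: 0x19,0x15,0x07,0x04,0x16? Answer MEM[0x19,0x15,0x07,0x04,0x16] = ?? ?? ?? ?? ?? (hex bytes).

#0 dst[0x02+6] := {0x18,0xb1,0x31,0xf3,0x7d,0x89}
#1 dst[0x16+7] := {0x18,0xb1,0x31,0xf3,0x7d,0x89,0x36}
#2 dst[0x15+2] := {0x86,0x34}
#3 dst[0x03+3] := {0x8d,0xce,0xa5}
#4 dst[0x18+6] := {0xce,0xa5,0x7d,0x89,0x36,0x5c}
#5 dst[0x0d+7] := {0xd1,0x18,0x8d,0xce,0xa5,0x7d,0x89}
query mem[0x19]=0xa5, mem[0x15]=0x86, mem[0x07]=0x89, mem[0x04]=0xce, mem[0x16]=0x34

MEM[0x19,0x15,0x07,0x04,0x16] = a5 86 89 ce 34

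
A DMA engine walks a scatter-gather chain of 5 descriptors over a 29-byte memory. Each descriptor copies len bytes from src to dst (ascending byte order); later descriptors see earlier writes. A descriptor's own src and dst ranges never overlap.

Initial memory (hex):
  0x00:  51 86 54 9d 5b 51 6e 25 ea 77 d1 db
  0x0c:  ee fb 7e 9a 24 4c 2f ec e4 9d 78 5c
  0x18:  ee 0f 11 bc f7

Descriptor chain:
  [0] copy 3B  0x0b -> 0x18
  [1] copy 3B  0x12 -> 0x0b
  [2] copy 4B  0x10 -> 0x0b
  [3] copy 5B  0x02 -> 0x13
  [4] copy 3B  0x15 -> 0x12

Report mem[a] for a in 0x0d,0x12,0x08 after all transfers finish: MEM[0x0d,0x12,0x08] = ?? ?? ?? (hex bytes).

[0] 0x0b->0x18 len=3 : db ee fb
[1] 0x12->0x0b len=3 : 2f ec e4
[2] 0x10->0x0b len=4 : 24 4c 2f ec
[3] 0x02->0x13 len=5 : 54 9d 5b 51 6e
[4] 0x15->0x12 len=3 : 5b 51 6e
query mem[0x0d]=0x2f, mem[0x12]=0x5b, mem[0x08]=0xea

MEM[0x0d,0x12,0x08] = 2f 5b ea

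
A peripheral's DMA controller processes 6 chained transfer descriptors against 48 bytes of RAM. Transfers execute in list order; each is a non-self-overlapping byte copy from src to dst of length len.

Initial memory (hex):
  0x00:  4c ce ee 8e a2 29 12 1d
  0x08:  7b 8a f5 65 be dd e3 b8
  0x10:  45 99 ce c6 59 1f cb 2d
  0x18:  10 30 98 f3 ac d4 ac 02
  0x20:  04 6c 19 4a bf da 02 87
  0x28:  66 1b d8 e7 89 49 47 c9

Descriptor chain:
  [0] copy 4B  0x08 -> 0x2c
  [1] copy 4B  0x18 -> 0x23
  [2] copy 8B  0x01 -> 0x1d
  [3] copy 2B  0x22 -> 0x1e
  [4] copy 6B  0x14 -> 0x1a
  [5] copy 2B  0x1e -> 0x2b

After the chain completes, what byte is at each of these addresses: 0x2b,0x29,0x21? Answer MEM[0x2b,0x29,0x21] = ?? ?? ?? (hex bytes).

MEM[0x2b,0x29,0x21] = 10 1b 29

[0] 0x08->0x2c len=4 : 7b 8a f5 65
[1] 0x18->0x23 len=4 : 10 30 98 f3
[2] 0x01->0x1d len=8 : ce ee 8e a2 29 12 1d 7b
[3] 0x22->0x1e len=2 : 12 1d
[4] 0x14->0x1a len=6 : 59 1f cb 2d 10 30
[5] 0x1e->0x2b len=2 : 10 30
query mem[0x2b]=0x10, mem[0x29]=0x1b, mem[0x21]=0x29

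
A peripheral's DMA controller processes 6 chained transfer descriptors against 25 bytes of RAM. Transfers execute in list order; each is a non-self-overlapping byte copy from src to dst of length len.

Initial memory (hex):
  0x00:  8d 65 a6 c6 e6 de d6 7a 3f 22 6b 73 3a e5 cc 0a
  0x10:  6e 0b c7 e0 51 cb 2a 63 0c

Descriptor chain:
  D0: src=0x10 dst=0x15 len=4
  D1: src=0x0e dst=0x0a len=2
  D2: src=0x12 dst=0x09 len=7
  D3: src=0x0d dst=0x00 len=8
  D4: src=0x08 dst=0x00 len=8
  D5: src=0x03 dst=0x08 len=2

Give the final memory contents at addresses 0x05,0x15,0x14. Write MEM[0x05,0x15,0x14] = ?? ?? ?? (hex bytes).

#0 dst[0x15+4] := {0x6e,0x0b,0xc7,0xe0}
#1 dst[0x0a+2] := {0xcc,0x0a}
#2 dst[0x09+7] := {0xc7,0xe0,0x51,0x6e,0x0b,0xc7,0xe0}
#3 dst[0x00+8] := {0x0b,0xc7,0xe0,0x6e,0x0b,0xc7,0xe0,0x51}
#4 dst[0x00+8] := {0x3f,0xc7,0xe0,0x51,0x6e,0x0b,0xc7,0xe0}
#5 dst[0x08+2] := {0x51,0x6e}
query mem[0x05]=0x0b, mem[0x15]=0x6e, mem[0x14]=0x51

MEM[0x05,0x15,0x14] = 0b 6e 51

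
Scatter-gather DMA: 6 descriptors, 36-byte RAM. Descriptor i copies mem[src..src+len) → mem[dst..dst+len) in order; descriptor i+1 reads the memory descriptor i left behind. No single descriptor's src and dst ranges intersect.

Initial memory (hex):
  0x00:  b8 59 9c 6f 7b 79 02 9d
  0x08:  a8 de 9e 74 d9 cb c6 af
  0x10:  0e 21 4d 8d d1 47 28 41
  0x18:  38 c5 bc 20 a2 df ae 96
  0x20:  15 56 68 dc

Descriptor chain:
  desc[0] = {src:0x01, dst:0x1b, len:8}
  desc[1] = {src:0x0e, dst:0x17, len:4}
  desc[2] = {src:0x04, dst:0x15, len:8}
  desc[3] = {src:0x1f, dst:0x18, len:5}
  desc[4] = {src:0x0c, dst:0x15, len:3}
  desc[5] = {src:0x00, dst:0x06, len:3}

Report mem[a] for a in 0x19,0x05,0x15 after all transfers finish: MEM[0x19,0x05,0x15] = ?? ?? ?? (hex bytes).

MEM[0x19,0x05,0x15] = 02 79 d9

D0: mem[0x1b..0x22] <- [59 9c 6f 7b 79 02 9d a8]
D1: mem[0x17..0x1a] <- [c6 af 0e 21]
D2: mem[0x15..0x1c] <- [7b 79 02 9d a8 de 9e 74]
D3: mem[0x18..0x1c] <- [79 02 9d a8 dc]
D4: mem[0x15..0x17] <- [d9 cb c6]
D5: mem[0x06..0x08] <- [b8 59 9c]
query mem[0x19]=0x02, mem[0x05]=0x79, mem[0x15]=0xd9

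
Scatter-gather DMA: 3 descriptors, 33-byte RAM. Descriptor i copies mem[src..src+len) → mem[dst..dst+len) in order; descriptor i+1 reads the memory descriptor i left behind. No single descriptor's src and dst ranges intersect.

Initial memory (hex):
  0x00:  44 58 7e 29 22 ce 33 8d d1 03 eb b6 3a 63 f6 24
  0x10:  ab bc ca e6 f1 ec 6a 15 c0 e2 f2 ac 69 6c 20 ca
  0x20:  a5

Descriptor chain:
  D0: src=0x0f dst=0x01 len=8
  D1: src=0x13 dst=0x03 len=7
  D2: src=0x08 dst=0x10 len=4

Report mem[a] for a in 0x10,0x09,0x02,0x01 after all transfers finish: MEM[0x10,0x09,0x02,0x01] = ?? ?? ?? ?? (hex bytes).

D0: mem[0x01..0x08] <- [24 ab bc ca e6 f1 ec 6a]
D1: mem[0x03..0x09] <- [e6 f1 ec 6a 15 c0 e2]
D2: mem[0x10..0x13] <- [c0 e2 eb b6]
query mem[0x10]=0xc0, mem[0x09]=0xe2, mem[0x02]=0xab, mem[0x01]=0x24

MEM[0x10,0x09,0x02,0x01] = c0 e2 ab 24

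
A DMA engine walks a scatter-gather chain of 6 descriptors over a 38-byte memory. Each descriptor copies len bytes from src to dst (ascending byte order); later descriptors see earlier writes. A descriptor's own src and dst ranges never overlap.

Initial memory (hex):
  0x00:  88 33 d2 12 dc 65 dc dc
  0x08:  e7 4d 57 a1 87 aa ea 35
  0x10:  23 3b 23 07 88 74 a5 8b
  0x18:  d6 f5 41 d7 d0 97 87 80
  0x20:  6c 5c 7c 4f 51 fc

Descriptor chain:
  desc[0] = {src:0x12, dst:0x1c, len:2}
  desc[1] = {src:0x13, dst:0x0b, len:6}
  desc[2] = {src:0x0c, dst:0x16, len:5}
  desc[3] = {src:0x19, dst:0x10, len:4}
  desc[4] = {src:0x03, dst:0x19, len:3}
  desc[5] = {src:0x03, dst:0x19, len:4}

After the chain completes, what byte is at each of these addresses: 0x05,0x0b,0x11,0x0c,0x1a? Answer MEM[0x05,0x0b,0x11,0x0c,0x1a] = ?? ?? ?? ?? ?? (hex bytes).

MEM[0x05,0x0b,0x11,0x0c,0x1a] = 65 07 d6 88 dc

D0: mem[0x1c..0x1d] <- [23 07]
D1: mem[0x0b..0x10] <- [07 88 74 a5 8b d6]
D2: mem[0x16..0x1a] <- [88 74 a5 8b d6]
D3: mem[0x10..0x13] <- [8b d6 d7 23]
D4: mem[0x19..0x1b] <- [12 dc 65]
D5: mem[0x19..0x1c] <- [12 dc 65 dc]
query mem[0x05]=0x65, mem[0x0b]=0x07, mem[0x11]=0xd6, mem[0x0c]=0x88, mem[0x1a]=0xdc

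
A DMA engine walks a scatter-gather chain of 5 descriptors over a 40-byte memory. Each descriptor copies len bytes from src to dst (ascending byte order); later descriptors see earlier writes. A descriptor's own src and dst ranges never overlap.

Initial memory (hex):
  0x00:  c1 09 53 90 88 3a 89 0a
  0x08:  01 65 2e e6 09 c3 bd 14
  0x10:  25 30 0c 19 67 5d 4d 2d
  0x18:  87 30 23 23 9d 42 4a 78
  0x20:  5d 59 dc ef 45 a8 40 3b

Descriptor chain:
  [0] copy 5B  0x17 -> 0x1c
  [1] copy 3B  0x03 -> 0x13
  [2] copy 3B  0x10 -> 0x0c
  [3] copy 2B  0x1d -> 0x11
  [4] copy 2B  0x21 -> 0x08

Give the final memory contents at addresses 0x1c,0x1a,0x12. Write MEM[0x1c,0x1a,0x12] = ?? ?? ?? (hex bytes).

MEM[0x1c,0x1a,0x12] = 2d 23 30

  after D0: wrote 5B at 0x1c = 2d87302323
  after D1: wrote 3B at 0x13 = 90883a
  after D2: wrote 3B at 0x0c = 25300c
  after D3: wrote 2B at 0x11 = 8730
  after D4: wrote 2B at 0x08 = 59dc
query mem[0x1c]=0x2d, mem[0x1a]=0x23, mem[0x12]=0x30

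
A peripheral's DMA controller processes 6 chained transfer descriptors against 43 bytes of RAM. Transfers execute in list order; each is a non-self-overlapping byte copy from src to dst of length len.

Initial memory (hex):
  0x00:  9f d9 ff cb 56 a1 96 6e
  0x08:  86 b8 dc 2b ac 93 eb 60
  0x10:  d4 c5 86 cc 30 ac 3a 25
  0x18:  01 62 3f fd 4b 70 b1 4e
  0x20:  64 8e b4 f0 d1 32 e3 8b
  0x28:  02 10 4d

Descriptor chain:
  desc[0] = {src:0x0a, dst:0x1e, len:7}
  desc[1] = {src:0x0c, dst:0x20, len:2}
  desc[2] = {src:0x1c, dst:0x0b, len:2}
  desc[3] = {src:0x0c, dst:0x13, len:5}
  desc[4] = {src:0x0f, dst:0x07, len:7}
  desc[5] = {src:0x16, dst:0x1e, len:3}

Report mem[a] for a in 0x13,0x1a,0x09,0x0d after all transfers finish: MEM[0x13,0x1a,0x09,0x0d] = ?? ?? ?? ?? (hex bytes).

#0 dst[0x1e+7] := {0xdc,0x2b,0xac,0x93,0xeb,0x60,0xd4}
#1 dst[0x20+2] := {0xac,0x93}
#2 dst[0x0b+2] := {0x4b,0x70}
#3 dst[0x13+5] := {0x70,0x93,0xeb,0x60,0xd4}
#4 dst[0x07+7] := {0x60,0xd4,0xc5,0x86,0x70,0x93,0xeb}
#5 dst[0x1e+3] := {0x60,0xd4,0x01}
query mem[0x13]=0x70, mem[0x1a]=0x3f, mem[0x09]=0xc5, mem[0x0d]=0xeb

MEM[0x13,0x1a,0x09,0x0d] = 70 3f c5 eb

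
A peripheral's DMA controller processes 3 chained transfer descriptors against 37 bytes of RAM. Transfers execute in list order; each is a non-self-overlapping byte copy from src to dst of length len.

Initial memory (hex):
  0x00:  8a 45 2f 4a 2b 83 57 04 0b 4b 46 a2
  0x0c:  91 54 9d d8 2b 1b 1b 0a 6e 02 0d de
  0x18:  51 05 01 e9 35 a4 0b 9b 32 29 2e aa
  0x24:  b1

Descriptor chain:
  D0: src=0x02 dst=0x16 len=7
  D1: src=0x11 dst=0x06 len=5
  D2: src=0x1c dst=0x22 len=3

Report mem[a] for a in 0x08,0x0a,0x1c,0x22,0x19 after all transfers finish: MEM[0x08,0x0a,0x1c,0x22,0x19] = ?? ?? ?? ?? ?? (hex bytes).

[0] 0x02->0x16 len=7 : 2f 4a 2b 83 57 04 0b
[1] 0x11->0x06 len=5 : 1b 1b 0a 6e 02
[2] 0x1c->0x22 len=3 : 0b a4 0b
query mem[0x08]=0x0a, mem[0x0a]=0x02, mem[0x1c]=0x0b, mem[0x22]=0x0b, mem[0x19]=0x83

MEM[0x08,0x0a,0x1c,0x22,0x19] = 0a 02 0b 0b 83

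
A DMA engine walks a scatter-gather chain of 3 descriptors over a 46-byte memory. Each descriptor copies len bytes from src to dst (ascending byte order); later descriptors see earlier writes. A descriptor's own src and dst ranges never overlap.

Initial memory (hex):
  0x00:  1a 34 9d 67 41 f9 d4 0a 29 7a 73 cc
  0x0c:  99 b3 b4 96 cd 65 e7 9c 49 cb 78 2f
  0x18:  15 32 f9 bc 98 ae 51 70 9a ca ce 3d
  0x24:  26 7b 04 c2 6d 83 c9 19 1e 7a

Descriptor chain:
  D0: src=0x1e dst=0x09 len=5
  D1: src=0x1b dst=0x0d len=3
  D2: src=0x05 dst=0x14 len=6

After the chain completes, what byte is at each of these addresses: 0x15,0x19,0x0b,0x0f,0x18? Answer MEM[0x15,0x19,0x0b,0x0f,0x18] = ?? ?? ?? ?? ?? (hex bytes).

[0] 0x1e->0x09 len=5 : 51 70 9a ca ce
[1] 0x1b->0x0d len=3 : bc 98 ae
[2] 0x05->0x14 len=6 : f9 d4 0a 29 51 70
query mem[0x15]=0xd4, mem[0x19]=0x70, mem[0x0b]=0x9a, mem[0x0f]=0xae, mem[0x18]=0x51

MEM[0x15,0x19,0x0b,0x0f,0x18] = d4 70 9a ae 51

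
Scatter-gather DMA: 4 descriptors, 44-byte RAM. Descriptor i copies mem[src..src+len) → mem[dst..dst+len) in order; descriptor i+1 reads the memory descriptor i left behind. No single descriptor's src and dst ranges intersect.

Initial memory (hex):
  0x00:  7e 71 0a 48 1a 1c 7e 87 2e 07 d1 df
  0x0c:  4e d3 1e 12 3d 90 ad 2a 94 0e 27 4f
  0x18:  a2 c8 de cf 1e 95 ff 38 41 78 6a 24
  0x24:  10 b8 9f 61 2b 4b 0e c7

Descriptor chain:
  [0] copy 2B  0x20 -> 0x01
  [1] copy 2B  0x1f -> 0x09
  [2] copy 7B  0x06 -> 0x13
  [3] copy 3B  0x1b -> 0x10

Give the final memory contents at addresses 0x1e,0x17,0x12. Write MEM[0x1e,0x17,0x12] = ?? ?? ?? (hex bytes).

#0 dst[0x01+2] := {0x41,0x78}
#1 dst[0x09+2] := {0x38,0x41}
#2 dst[0x13+7] := {0x7e,0x87,0x2e,0x38,0x41,0xdf,0x4e}
#3 dst[0x10+3] := {0xcf,0x1e,0x95}
query mem[0x1e]=0xff, mem[0x17]=0x41, mem[0x12]=0x95

MEM[0x1e,0x17,0x12] = ff 41 95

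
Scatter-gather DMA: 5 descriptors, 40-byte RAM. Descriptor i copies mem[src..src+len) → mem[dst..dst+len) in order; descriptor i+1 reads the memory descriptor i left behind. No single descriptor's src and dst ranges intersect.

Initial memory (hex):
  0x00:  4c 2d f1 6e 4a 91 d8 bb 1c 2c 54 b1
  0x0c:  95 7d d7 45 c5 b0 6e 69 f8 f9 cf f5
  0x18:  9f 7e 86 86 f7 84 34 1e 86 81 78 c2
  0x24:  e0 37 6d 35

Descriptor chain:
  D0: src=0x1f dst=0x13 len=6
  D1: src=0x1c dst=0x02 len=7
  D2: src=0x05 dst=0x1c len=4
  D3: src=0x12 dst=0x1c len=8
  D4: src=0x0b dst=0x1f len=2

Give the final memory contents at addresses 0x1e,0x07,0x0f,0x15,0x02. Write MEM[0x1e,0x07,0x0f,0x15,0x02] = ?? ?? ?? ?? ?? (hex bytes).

MEM[0x1e,0x07,0x0f,0x15,0x02] = 86 81 45 81 f7

[0] 0x1f->0x13 len=6 : 1e 86 81 78 c2 e0
[1] 0x1c->0x02 len=7 : f7 84 34 1e 86 81 78
[2] 0x05->0x1c len=4 : 1e 86 81 78
[3] 0x12->0x1c len=8 : 6e 1e 86 81 78 c2 e0 7e
[4] 0x0b->0x1f len=2 : b1 95
query mem[0x1e]=0x86, mem[0x07]=0x81, mem[0x0f]=0x45, mem[0x15]=0x81, mem[0x02]=0xf7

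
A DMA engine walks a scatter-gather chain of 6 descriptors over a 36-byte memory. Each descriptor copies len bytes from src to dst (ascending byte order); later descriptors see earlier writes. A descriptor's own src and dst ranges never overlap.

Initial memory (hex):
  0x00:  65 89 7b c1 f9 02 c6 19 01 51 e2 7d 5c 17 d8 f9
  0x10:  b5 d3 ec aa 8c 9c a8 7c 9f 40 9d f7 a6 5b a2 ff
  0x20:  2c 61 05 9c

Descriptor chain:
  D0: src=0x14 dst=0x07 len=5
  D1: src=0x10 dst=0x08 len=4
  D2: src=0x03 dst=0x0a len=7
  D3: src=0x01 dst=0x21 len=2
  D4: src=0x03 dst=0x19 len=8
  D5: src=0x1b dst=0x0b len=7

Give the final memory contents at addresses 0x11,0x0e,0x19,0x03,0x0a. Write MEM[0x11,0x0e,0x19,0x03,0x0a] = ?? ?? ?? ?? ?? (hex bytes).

MEM[0x11,0x0e,0x19,0x03,0x0a] = 89 b5 c1 c1 c1

#0 dst[0x07+5] := {0x8c,0x9c,0xa8,0x7c,0x9f}
#1 dst[0x08+4] := {0xb5,0xd3,0xec,0xaa}
#2 dst[0x0a+7] := {0xc1,0xf9,0x02,0xc6,0x8c,0xb5,0xd3}
#3 dst[0x21+2] := {0x89,0x7b}
#4 dst[0x19+8] := {0xc1,0xf9,0x02,0xc6,0x8c,0xb5,0xd3,0xc1}
#5 dst[0x0b+7] := {0x02,0xc6,0x8c,0xb5,0xd3,0xc1,0x89}
query mem[0x11]=0x89, mem[0x0e]=0xb5, mem[0x19]=0xc1, mem[0x03]=0xc1, mem[0x0a]=0xc1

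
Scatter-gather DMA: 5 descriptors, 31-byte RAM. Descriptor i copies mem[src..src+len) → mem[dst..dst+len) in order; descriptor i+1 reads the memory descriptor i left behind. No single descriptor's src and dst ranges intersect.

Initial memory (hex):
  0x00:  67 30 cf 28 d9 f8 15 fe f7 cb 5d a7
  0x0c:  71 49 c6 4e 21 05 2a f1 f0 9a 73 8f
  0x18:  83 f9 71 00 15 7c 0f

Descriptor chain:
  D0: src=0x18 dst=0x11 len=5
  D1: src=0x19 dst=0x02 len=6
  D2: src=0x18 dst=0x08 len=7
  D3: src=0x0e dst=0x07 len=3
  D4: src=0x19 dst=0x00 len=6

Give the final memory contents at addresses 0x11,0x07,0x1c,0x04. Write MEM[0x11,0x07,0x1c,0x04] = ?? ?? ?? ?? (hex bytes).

MEM[0x11,0x07,0x1c,0x04] = 83 0f 15 7c

[0] 0x18->0x11 len=5 : 83 f9 71 00 15
[1] 0x19->0x02 len=6 : f9 71 00 15 7c 0f
[2] 0x18->0x08 len=7 : 83 f9 71 00 15 7c 0f
[3] 0x0e->0x07 len=3 : 0f 4e 21
[4] 0x19->0x00 len=6 : f9 71 00 15 7c 0f
query mem[0x11]=0x83, mem[0x07]=0x0f, mem[0x1c]=0x15, mem[0x04]=0x7c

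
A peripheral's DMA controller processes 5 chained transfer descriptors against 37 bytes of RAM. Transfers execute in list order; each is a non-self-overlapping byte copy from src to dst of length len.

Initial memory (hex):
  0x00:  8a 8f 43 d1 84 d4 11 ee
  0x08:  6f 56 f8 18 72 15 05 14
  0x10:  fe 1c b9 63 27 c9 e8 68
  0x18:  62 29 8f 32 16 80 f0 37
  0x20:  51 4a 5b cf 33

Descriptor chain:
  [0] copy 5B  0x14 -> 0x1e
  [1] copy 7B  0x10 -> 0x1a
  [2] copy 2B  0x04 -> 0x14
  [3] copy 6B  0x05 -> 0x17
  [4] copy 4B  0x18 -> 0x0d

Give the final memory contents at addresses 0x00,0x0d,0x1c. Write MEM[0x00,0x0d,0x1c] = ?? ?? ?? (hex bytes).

MEM[0x00,0x0d,0x1c] = 8a 11 f8

#0 dst[0x1e+5] := {0x27,0xc9,0xe8,0x68,0x62}
#1 dst[0x1a+7] := {0xfe,0x1c,0xb9,0x63,0x27,0xc9,0xe8}
#2 dst[0x14+2] := {0x84,0xd4}
#3 dst[0x17+6] := {0xd4,0x11,0xee,0x6f,0x56,0xf8}
#4 dst[0x0d+4] := {0x11,0xee,0x6f,0x56}
query mem[0x00]=0x8a, mem[0x0d]=0x11, mem[0x1c]=0xf8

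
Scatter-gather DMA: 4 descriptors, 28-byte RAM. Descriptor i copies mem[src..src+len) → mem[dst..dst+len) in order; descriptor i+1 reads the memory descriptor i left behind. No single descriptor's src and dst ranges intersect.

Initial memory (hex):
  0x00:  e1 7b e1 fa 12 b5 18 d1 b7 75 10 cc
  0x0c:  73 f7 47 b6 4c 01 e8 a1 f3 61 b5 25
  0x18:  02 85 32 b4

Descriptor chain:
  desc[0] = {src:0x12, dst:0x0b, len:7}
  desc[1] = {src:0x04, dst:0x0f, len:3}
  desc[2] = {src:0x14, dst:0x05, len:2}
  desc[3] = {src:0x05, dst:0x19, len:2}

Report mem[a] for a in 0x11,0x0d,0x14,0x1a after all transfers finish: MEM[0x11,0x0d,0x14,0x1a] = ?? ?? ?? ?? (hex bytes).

D0: mem[0x0b..0x11] <- [e8 a1 f3 61 b5 25 02]
D1: mem[0x0f..0x11] <- [12 b5 18]
D2: mem[0x05..0x06] <- [f3 61]
D3: mem[0x19..0x1a] <- [f3 61]
query mem[0x11]=0x18, mem[0x0d]=0xf3, mem[0x14]=0xf3, mem[0x1a]=0x61

MEM[0x11,0x0d,0x14,0x1a] = 18 f3 f3 61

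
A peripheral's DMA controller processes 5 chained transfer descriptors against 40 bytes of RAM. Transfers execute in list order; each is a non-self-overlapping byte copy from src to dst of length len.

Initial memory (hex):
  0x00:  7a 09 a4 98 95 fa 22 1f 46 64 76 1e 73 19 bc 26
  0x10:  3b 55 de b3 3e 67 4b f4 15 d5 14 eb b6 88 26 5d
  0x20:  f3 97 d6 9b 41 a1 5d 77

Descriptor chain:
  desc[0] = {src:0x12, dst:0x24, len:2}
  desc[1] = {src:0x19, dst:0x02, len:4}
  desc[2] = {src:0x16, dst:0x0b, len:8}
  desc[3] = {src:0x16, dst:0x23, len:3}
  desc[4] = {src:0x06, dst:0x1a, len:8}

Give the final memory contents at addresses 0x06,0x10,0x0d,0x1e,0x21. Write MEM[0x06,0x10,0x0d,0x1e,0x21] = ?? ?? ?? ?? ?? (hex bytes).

#0 dst[0x24+2] := {0xde,0xb3}
#1 dst[0x02+4] := {0xd5,0x14,0xeb,0xb6}
#2 dst[0x0b+8] := {0x4b,0xf4,0x15,0xd5,0x14,0xeb,0xb6,0x88}
#3 dst[0x23+3] := {0x4b,0xf4,0x15}
#4 dst[0x1a+8] := {0x22,0x1f,0x46,0x64,0x76,0x4b,0xf4,0x15}
query mem[0x06]=0x22, mem[0x10]=0xeb, mem[0x0d]=0x15, mem[0x1e]=0x76, mem[0x21]=0x15

MEM[0x06,0x10,0x0d,0x1e,0x21] = 22 eb 15 76 15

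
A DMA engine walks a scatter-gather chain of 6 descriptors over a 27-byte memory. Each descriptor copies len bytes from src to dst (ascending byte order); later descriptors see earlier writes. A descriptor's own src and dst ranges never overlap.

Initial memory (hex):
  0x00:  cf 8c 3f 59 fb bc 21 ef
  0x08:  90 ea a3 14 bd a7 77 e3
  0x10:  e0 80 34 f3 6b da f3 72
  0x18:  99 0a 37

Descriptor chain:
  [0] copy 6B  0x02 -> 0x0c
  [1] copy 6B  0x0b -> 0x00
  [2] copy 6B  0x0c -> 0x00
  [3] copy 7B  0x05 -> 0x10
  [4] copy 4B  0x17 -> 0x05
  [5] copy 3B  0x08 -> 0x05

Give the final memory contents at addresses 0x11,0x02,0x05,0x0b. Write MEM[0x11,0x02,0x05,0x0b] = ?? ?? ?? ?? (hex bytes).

MEM[0x11,0x02,0x05,0x0b] = 21 fb 37 14

[0] 0x02->0x0c len=6 : 3f 59 fb bc 21 ef
[1] 0x0b->0x00 len=6 : 14 3f 59 fb bc 21
[2] 0x0c->0x00 len=6 : 3f 59 fb bc 21 ef
[3] 0x05->0x10 len=7 : ef 21 ef 90 ea a3 14
[4] 0x17->0x05 len=4 : 72 99 0a 37
[5] 0x08->0x05 len=3 : 37 ea a3
query mem[0x11]=0x21, mem[0x02]=0xfb, mem[0x05]=0x37, mem[0x0b]=0x14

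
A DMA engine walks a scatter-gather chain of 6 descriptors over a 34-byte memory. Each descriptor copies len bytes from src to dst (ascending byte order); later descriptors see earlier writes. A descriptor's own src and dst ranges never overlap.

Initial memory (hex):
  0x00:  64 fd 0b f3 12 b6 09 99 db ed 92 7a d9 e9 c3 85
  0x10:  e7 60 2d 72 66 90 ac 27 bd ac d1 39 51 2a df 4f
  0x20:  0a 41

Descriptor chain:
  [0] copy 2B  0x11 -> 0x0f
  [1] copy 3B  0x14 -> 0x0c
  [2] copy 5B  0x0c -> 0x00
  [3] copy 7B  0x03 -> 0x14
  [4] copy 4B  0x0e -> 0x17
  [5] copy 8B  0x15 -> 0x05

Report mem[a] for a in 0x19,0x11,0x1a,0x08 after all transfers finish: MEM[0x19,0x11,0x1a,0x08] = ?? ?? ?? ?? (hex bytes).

#0 dst[0x0f+2] := {0x60,0x2d}
#1 dst[0x0c+3] := {0x66,0x90,0xac}
#2 dst[0x00+5] := {0x66,0x90,0xac,0x60,0x2d}
#3 dst[0x14+7] := {0x60,0x2d,0xb6,0x09,0x99,0xdb,0xed}
#4 dst[0x17+4] := {0xac,0x60,0x2d,0x60}
#5 dst[0x05+8] := {0x2d,0xb6,0xac,0x60,0x2d,0x60,0x39,0x51}
query mem[0x19]=0x2d, mem[0x11]=0x60, mem[0x1a]=0x60, mem[0x08]=0x60

MEM[0x19,0x11,0x1a,0x08] = 2d 60 60 60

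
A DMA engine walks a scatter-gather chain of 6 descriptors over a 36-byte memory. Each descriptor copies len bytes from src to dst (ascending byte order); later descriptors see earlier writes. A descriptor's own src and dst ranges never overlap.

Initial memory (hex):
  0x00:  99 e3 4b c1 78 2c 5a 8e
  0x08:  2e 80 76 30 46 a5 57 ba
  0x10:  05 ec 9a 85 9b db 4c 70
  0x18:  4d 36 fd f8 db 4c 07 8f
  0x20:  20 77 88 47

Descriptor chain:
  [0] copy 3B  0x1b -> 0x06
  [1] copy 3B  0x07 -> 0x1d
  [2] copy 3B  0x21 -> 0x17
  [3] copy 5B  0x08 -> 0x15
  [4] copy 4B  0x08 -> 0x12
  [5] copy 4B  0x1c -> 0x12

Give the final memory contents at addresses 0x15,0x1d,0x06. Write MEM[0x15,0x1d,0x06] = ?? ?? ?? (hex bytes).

MEM[0x15,0x1d,0x06] = 80 db f8

[0] 0x1b->0x06 len=3 : f8 db 4c
[1] 0x07->0x1d len=3 : db 4c 80
[2] 0x21->0x17 len=3 : 77 88 47
[3] 0x08->0x15 len=5 : 4c 80 76 30 46
[4] 0x08->0x12 len=4 : 4c 80 76 30
[5] 0x1c->0x12 len=4 : db db 4c 80
query mem[0x15]=0x80, mem[0x1d]=0xdb, mem[0x06]=0xf8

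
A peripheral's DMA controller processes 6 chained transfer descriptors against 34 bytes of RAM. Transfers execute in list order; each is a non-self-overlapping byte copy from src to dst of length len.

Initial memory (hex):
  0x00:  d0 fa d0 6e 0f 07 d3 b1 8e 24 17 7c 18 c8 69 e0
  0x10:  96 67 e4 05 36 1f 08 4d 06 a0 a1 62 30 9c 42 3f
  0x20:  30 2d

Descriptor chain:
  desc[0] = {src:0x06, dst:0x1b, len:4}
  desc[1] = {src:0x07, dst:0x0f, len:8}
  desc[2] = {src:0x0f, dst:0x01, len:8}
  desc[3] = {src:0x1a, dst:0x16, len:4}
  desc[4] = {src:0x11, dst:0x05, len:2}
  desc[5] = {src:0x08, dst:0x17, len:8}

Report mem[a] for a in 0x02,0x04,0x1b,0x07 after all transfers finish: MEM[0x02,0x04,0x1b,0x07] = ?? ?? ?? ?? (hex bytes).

MEM[0x02,0x04,0x1b,0x07] = 8e 17 18 c8

D0: mem[0x1b..0x1e] <- [d3 b1 8e 24]
D1: mem[0x0f..0x16] <- [b1 8e 24 17 7c 18 c8 69]
D2: mem[0x01..0x08] <- [b1 8e 24 17 7c 18 c8 69]
D3: mem[0x16..0x19] <- [a1 d3 b1 8e]
D4: mem[0x05..0x06] <- [24 17]
D5: mem[0x17..0x1e] <- [69 24 17 7c 18 c8 69 b1]
query mem[0x02]=0x8e, mem[0x04]=0x17, mem[0x1b]=0x18, mem[0x07]=0xc8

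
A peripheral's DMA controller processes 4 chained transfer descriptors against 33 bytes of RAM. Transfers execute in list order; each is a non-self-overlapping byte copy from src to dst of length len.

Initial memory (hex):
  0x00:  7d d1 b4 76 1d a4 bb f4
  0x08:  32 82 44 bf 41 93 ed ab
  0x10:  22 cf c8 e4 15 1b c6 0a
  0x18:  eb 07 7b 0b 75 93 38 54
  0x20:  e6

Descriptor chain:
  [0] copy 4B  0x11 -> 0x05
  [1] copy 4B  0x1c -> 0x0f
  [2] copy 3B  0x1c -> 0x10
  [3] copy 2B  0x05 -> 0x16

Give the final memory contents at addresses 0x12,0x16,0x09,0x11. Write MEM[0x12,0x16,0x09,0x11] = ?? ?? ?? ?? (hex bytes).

MEM[0x12,0x16,0x09,0x11] = 38 cf 82 93

[0] 0x11->0x05 len=4 : cf c8 e4 15
[1] 0x1c->0x0f len=4 : 75 93 38 54
[2] 0x1c->0x10 len=3 : 75 93 38
[3] 0x05->0x16 len=2 : cf c8
query mem[0x12]=0x38, mem[0x16]=0xcf, mem[0x09]=0x82, mem[0x11]=0x93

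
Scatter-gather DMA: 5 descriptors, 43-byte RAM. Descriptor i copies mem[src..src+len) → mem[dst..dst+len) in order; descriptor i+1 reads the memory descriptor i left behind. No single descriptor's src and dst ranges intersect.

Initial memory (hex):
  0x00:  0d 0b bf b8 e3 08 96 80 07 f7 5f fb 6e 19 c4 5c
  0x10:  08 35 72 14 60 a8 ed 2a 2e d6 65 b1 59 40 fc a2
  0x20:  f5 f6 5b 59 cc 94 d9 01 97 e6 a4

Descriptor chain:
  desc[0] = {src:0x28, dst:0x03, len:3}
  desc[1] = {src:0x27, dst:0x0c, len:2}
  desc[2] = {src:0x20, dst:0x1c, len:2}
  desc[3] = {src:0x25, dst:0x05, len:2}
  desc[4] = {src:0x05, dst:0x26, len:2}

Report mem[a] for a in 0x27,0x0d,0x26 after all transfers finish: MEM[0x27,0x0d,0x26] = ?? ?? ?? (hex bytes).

MEM[0x27,0x0d,0x26] = d9 97 94

[0] 0x28->0x03 len=3 : 97 e6 a4
[1] 0x27->0x0c len=2 : 01 97
[2] 0x20->0x1c len=2 : f5 f6
[3] 0x25->0x05 len=2 : 94 d9
[4] 0x05->0x26 len=2 : 94 d9
query mem[0x27]=0xd9, mem[0x0d]=0x97, mem[0x26]=0x94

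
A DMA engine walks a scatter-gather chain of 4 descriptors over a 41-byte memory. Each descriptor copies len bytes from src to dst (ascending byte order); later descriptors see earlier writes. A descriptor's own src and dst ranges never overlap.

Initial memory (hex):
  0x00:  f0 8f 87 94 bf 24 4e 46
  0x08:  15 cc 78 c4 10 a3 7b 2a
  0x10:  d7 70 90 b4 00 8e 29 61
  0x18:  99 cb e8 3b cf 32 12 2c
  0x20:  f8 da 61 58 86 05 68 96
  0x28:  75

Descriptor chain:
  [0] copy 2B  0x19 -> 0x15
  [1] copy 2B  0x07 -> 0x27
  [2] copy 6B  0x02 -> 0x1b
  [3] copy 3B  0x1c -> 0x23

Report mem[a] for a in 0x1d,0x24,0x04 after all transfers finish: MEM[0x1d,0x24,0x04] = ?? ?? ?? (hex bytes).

MEM[0x1d,0x24,0x04] = bf bf bf

D0: mem[0x15..0x16] <- [cb e8]
D1: mem[0x27..0x28] <- [46 15]
D2: mem[0x1b..0x20] <- [87 94 bf 24 4e 46]
D3: mem[0x23..0x25] <- [94 bf 24]
query mem[0x1d]=0xbf, mem[0x24]=0xbf, mem[0x04]=0xbf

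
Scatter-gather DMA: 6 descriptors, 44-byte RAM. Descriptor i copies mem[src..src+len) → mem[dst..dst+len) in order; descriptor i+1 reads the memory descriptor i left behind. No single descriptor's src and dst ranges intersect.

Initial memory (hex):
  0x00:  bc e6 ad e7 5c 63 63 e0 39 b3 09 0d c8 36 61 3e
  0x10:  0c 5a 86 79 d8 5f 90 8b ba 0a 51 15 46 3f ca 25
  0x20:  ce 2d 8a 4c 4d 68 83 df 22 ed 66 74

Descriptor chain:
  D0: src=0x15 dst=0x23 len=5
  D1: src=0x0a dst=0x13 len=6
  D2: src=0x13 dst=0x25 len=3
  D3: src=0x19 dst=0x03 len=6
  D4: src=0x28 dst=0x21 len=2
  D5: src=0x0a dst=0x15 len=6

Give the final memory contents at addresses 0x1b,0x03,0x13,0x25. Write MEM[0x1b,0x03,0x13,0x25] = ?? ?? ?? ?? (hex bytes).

#0 dst[0x23+5] := {0x5f,0x90,0x8b,0xba,0x0a}
#1 dst[0x13+6] := {0x09,0x0d,0xc8,0x36,0x61,0x3e}
#2 dst[0x25+3] := {0x09,0x0d,0xc8}
#3 dst[0x03+6] := {0x0a,0x51,0x15,0x46,0x3f,0xca}
#4 dst[0x21+2] := {0x22,0xed}
#5 dst[0x15+6] := {0x09,0x0d,0xc8,0x36,0x61,0x3e}
query mem[0x1b]=0x15, mem[0x03]=0x0a, mem[0x13]=0x09, mem[0x25]=0x09

MEM[0x1b,0x03,0x13,0x25] = 15 0a 09 09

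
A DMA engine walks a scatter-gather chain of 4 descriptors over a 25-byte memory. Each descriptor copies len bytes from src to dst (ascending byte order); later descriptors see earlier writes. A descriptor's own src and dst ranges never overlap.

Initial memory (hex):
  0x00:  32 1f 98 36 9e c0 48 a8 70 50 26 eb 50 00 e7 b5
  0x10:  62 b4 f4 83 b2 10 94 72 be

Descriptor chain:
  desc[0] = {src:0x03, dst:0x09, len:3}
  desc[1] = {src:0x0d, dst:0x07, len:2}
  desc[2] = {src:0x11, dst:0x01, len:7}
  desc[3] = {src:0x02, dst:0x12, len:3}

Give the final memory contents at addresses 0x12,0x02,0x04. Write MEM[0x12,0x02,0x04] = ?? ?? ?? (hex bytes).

[0] 0x03->0x09 len=3 : 36 9e c0
[1] 0x0d->0x07 len=2 : 00 e7
[2] 0x11->0x01 len=7 : b4 f4 83 b2 10 94 72
[3] 0x02->0x12 len=3 : f4 83 b2
query mem[0x12]=0xf4, mem[0x02]=0xf4, mem[0x04]=0xb2

MEM[0x12,0x02,0x04] = f4 f4 b2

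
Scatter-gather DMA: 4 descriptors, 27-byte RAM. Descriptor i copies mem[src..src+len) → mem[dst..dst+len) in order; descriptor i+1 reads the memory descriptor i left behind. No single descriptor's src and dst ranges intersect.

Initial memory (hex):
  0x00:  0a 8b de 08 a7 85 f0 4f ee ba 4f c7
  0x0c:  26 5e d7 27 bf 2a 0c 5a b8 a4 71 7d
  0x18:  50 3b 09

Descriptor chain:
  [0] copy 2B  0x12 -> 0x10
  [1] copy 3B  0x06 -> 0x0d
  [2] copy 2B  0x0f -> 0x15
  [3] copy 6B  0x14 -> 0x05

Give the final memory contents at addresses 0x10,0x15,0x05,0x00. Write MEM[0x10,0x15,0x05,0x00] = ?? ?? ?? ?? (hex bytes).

MEM[0x10,0x15,0x05,0x00] = 0c ee b8 0a

[0] 0x12->0x10 len=2 : 0c 5a
[1] 0x06->0x0d len=3 : f0 4f ee
[2] 0x0f->0x15 len=2 : ee 0c
[3] 0x14->0x05 len=6 : b8 ee 0c 7d 50 3b
query mem[0x10]=0x0c, mem[0x15]=0xee, mem[0x05]=0xb8, mem[0x00]=0x0a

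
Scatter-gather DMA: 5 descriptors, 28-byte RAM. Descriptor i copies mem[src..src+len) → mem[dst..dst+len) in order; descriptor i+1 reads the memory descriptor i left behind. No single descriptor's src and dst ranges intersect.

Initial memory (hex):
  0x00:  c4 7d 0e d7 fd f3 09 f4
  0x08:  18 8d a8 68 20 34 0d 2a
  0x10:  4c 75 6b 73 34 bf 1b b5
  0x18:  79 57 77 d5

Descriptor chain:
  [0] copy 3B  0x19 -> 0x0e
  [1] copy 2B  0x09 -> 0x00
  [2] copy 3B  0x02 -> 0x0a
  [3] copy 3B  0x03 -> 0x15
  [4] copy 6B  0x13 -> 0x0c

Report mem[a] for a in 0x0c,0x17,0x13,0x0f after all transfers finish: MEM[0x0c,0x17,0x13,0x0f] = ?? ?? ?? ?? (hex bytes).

  after D0: wrote 3B at 0x0e = 5777d5
  after D1: wrote 2B at 0x00 = 8da8
  after D2: wrote 3B at 0x0a = 0ed7fd
  after D3: wrote 3B at 0x15 = d7fdf3
  after D4: wrote 6B at 0x0c = 7334d7fdf379
query mem[0x0c]=0x73, mem[0x17]=0xf3, mem[0x13]=0x73, mem[0x0f]=0xfd

MEM[0x0c,0x17,0x13,0x0f] = 73 f3 73 fd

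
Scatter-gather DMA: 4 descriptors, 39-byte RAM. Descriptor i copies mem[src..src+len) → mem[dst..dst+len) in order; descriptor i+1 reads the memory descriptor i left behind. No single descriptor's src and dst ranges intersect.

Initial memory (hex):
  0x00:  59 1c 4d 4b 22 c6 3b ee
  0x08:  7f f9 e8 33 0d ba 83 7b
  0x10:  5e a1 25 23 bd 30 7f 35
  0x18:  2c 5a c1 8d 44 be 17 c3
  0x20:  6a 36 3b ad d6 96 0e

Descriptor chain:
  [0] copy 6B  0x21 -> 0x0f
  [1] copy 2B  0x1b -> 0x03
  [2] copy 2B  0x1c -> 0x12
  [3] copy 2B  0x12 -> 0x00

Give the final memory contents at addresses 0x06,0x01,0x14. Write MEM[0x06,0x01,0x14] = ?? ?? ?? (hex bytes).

  after D0: wrote 6B at 0x0f = 363badd6960e
  after D1: wrote 2B at 0x03 = 8d44
  after D2: wrote 2B at 0x12 = 44be
  after D3: wrote 2B at 0x00 = 44be
query mem[0x06]=0x3b, mem[0x01]=0xbe, mem[0x14]=0x0e

MEM[0x06,0x01,0x14] = 3b be 0e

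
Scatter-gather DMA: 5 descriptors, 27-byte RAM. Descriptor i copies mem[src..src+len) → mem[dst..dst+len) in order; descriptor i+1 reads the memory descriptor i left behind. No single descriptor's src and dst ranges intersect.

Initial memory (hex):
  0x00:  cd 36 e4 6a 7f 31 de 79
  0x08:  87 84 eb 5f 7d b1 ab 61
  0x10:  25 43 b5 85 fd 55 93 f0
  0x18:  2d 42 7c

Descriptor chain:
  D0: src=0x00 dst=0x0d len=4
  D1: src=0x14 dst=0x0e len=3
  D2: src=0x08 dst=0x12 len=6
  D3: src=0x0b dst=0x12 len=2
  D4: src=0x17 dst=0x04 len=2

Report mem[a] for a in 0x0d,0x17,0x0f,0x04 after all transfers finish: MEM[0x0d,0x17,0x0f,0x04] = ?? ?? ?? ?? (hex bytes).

MEM[0x0d,0x17,0x0f,0x04] = cd cd 55 cd

D0: mem[0x0d..0x10] <- [cd 36 e4 6a]
D1: mem[0x0e..0x10] <- [fd 55 93]
D2: mem[0x12..0x17] <- [87 84 eb 5f 7d cd]
D3: mem[0x12..0x13] <- [5f 7d]
D4: mem[0x04..0x05] <- [cd 2d]
query mem[0x0d]=0xcd, mem[0x17]=0xcd, mem[0x0f]=0x55, mem[0x04]=0xcd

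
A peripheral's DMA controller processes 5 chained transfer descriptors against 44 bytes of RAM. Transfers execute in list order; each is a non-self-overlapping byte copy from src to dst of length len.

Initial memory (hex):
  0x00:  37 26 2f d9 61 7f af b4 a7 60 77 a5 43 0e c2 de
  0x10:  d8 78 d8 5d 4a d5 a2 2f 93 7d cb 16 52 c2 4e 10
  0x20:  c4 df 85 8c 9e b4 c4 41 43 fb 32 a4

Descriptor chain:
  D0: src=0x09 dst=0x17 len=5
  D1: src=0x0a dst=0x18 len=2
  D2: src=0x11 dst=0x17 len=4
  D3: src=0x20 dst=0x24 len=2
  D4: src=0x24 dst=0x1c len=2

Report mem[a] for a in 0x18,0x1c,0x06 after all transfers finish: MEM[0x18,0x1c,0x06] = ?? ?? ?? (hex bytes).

  after D0: wrote 5B at 0x17 = 6077a5430e
  after D1: wrote 2B at 0x18 = 77a5
  after D2: wrote 4B at 0x17 = 78d85d4a
  after D3: wrote 2B at 0x24 = c4df
  after D4: wrote 2B at 0x1c = c4df
query mem[0x18]=0xd8, mem[0x1c]=0xc4, mem[0x06]=0xaf

MEM[0x18,0x1c,0x06] = d8 c4 af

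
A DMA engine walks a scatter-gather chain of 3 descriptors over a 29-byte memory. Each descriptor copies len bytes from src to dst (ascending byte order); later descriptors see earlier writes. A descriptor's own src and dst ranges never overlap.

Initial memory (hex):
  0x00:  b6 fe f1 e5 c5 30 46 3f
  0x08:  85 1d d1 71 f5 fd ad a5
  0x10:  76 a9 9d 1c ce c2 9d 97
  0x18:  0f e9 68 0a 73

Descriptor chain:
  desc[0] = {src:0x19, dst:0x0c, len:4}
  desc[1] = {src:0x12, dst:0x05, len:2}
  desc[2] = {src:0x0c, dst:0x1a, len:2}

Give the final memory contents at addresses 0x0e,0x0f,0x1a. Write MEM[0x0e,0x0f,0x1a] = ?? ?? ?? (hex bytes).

MEM[0x0e,0x0f,0x1a] = 0a 73 e9

  after D0: wrote 4B at 0x0c = e9680a73
  after D1: wrote 2B at 0x05 = 9d1c
  after D2: wrote 2B at 0x1a = e968
query mem[0x0e]=0x0a, mem[0x0f]=0x73, mem[0x1a]=0xe9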